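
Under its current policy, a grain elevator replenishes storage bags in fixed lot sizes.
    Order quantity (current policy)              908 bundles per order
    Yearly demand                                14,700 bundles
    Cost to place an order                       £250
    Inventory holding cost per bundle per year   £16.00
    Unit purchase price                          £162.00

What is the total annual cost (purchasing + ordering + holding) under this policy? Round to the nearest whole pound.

£2,392,711

Annual ordering cost = (D/Q)·S = (14,700/908) × 250 = £4,047.36
Annual holding cost  = (Q/2)·H = (908/2) × 16 = £7,264.00
Purchase cost = D·C = 14,700 × 162 = £2,381,400.00
Total = £4,047.36 + £7,264.00 + £2,381,400.00 = £2,392,711.36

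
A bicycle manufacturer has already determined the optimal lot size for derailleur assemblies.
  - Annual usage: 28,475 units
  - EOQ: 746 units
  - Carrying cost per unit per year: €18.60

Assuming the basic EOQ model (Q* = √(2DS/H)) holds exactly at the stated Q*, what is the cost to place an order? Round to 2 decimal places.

€181.76

From Q* = √(2DS/H) ⇒ Q*² = 2DS/H.
S = Q²H / (2D) = 746² × 18.6 / (2 × 28,475) = 181.7594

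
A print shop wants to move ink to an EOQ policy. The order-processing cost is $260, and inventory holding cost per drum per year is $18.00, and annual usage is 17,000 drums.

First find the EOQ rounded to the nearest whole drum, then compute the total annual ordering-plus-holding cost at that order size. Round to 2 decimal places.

Q* = √(2·D·S / H) = √(2·17,000·260 / 18) = √491,111.1 ≈ 700.79 → Q = 701 drums
Orders/yr = 17,000/701 = 24.251; ordering cost = 24.251 × $260 = $6,305.28
Average inventory = 701/2 = 350.5; holding cost = 350.5 × $18 = $6,309.00
Total = $6,305.28 + $6,309.00 = $12,614.28

$12,614.28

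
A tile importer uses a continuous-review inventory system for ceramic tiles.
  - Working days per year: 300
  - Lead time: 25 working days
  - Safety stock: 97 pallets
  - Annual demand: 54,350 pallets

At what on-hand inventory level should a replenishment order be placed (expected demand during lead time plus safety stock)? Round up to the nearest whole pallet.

Daily demand d = 54,350 / 300 = 181.167 pallets/day
Demand during lead time = 181.167 × 25 = 4,529.17
Reorder point = 4,529.17 + 97 = 4,626.17 → round up

4,627 pallets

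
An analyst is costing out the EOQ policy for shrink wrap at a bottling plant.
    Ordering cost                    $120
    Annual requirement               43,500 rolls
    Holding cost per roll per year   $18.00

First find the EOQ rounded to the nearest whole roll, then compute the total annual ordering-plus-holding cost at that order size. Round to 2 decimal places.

$13,708.39

EOQ = √(2DS/H) = √(2 × 43,500 × 120 / 18)
    = √(580,000.00) ≈ 761.58 → Q = 762 rolls
Ordering: D/Q × S = 43,500/762 × $120 = $6,850.39
Holding:  Q/2 × H = 762/2 × $18 = $6,858.00
Total = $6,850.39 + $6,858.00 = $13,708.39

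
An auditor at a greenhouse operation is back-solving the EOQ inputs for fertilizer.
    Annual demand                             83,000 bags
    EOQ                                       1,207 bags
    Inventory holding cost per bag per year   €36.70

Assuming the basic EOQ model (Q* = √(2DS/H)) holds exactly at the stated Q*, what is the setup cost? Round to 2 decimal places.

EOQ relation: Q² = 2DS/H, so rearrange for the unknown.
S = Q²H / (2D) = 1,207² × 36.7 / (2 × 83,000) = 322.0865

€322.09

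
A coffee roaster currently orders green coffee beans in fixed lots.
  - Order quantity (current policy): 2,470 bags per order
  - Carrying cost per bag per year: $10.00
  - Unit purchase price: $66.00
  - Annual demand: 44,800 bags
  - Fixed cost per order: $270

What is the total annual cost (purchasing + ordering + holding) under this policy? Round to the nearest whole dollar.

$2,974,047

Orders/yr = 44,800/2,470 = 18.138; ordering cost = 18.138 × $270 = $4,897.17
Average inventory = 2,470/2 = 1235; holding cost = 1235 × $10 = $12,350.00
Purchase cost = D·C = 44,800 × 66 = $2,956,800.00
Total = $4,897.17 + $12,350.00 + $2,956,800.00 = $2,974,047.17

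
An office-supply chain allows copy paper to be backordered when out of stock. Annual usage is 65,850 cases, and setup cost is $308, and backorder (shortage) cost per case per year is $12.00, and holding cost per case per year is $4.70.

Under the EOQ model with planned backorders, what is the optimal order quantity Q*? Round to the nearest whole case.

3,466 cases

Q* = √(2DS/H) · √((H + b)/b)
   = √(2 × 65,850 × 308 / 4.7) · √((4.7 + 12) / 12)
   = 2,937.780 × 1.1797 ≈ 3,465.67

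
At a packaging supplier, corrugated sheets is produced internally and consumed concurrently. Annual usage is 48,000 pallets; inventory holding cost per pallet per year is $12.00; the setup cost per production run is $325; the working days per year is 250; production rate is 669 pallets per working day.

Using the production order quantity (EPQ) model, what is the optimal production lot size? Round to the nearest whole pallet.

d = 48,000/250 = 192.0000 pallets/day;  effective holding cost H(1 − d/p) = 12·(1 − 192.0000/669) = 8.55605
Q* = √(2DS / H_eff) = √(2·48,000·325 / 8.55605) ≈ 1,909.59

1,910 pallets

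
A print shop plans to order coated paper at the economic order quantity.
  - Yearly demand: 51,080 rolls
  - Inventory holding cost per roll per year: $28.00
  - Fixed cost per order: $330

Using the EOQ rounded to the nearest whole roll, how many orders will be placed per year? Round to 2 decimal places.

2DS/H = 2·51,080·330/28 = 1,204,028.57
EOQ = √1,204,028.57 ≈ 1,097.28 → Q = 1,097
Orders per year = D/Q = 51,080 / 1,097 = 46.563

46.56 orders per year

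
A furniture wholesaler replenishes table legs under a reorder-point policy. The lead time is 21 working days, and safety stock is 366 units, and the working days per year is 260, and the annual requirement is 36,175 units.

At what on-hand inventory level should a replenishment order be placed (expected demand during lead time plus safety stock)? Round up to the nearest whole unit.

Daily demand d = 36,175 / 260 = 139.135 units/day
Demand during lead time = 139.135 × 21 = 2,921.83
Reorder point = 2,921.83 + 366 = 3,287.83 → round up

3,288 units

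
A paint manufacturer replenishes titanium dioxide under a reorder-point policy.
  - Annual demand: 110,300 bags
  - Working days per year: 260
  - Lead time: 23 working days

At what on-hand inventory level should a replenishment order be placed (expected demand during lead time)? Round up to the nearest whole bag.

9,758 bags

Daily demand d = 110,300 / 260 = 424.231 bags/day
Demand during lead time = 424.231 × 23 = 9,757.31
Reorder point = 9,757.31 → round up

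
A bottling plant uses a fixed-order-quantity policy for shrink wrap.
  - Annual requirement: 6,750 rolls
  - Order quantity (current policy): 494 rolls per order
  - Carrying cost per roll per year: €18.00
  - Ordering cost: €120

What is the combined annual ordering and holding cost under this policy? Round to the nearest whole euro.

€6,086

Orders/yr = 6,750/494 = 13.664; ordering cost = 13.664 × €120 = €1,639.68
Average inventory = 494/2 = 247; holding cost = 247 × €18 = €4,446.00
Total = €1,639.68 + €4,446.00 = €6,085.68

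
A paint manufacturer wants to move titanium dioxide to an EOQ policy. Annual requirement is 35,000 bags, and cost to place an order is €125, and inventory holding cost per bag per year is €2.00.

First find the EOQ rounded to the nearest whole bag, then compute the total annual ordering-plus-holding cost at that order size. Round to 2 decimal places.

Q* = √(2·D·S / H) = √(2·35,000·125 / 2) = √4,375,000.0 ≈ 2,091.65 → Q = 2,092 bags
Annual ordering cost = (D/Q)·S = (35,000/2,092) × 125 = €2,091.30
Annual holding cost  = (Q/2)·H = (2,092/2) × 2 = €2,092.00
Total = €2,091.30 + €2,092.00 = €4,183.30

€4,183.30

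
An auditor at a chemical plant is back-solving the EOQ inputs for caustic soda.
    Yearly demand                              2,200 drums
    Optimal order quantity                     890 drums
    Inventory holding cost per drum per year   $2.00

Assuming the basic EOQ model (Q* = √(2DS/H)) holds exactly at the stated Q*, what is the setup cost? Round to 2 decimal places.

EOQ relation: Q² = 2DS/H, so rearrange for the unknown.
S = Q²H / (2D) = 890² × 2 / (2 × 2,200) = 360.0455

$360.05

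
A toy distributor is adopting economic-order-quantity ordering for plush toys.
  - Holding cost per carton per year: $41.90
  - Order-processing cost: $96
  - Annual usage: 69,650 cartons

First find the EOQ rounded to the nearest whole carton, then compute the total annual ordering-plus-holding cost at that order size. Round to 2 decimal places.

$23,671.09

2DS/H = 2·69,650·96/41.9 = 319,159.90
EOQ = √319,159.90 ≈ 564.94 → Q = 565 cartons
Annual ordering cost = (D/Q)·S = (69,650/565) × 96 = $11,834.34
Annual holding cost  = (Q/2)·H = (565/2) × 41.9 = $11,836.75
Total = $11,834.34 + $11,836.75 = $23,671.09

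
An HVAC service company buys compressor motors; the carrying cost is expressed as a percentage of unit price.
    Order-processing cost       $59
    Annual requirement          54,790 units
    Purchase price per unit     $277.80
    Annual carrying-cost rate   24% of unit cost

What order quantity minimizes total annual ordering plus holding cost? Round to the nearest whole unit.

Holding cost per unit per year: H = 24% × $277.8 = $66.6720
Optimal lot size Q* = (2 × 54,790 × $59 / $66.672)^½ ≈ 311.40

311 units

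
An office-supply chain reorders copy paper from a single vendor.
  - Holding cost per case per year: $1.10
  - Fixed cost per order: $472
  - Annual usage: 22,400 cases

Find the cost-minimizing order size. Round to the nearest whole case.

4,384 cases

EOQ = √(2DS/H) = √(2 × 22,400 × 472 / 1.1)
    = √(19,223,272.73) ≈ 4,384.44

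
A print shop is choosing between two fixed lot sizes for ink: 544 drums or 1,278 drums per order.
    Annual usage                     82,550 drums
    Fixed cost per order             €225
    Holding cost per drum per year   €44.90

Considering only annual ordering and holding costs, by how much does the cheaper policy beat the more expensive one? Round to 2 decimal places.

For each Q, cost = (D/Q)·S + (Q/2)·H.
TC(544) = (82,550/544)×225 + (544/2)×44.9 = €46,355.72
TC(1,278) = (82,550/1,278)×225 + (1,278/2)×44.9 = €43,224.55
|ΔTC| = |€46,355.72 − €43,224.55| = €3,131.17

€3,131.17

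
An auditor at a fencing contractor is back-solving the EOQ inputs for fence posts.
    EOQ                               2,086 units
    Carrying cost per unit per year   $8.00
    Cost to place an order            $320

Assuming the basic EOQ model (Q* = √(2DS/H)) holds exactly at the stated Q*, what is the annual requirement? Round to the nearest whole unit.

EOQ relation: Q² = 2DS/H, so rearrange for the unknown.
D = Q²H / (2S) = 2,086² × 8 / (2 × 320) = 54,392.45

54,392 units per year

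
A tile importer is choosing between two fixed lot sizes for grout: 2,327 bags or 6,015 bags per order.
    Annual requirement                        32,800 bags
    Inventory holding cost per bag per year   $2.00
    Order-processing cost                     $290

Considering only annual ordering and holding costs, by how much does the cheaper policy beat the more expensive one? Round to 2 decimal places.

$1,181.71

For each Q, cost = (D/Q)·S + (Q/2)·H.
TC(2,327) = (32,800/2,327)×290 + (2,327/2)×2 = $6,414.67
TC(6,015) = (32,800/6,015)×290 + (6,015/2)×2 = $7,596.38
Lots of 2,327 are cheaper by $1,181.71.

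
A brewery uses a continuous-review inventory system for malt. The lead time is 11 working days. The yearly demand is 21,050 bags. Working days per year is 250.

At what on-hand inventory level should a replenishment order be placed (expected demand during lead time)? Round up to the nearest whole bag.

Daily demand d = 21,050 / 250 = 84.200 bags/day
Demand during lead time = 84.200 × 11 = 926.20
Reorder point = 926.20 → round up

927 bags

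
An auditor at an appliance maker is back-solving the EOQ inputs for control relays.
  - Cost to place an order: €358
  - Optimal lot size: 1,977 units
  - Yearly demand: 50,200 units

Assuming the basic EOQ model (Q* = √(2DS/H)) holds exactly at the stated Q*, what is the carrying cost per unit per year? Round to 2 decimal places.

Since Q* = (2DS/H)^½, squaring gives Q*²·H = 2DS.
H = 2DS / Q² = 2 × 50,200 × 358 / 1,977² = 9.1961

€9.20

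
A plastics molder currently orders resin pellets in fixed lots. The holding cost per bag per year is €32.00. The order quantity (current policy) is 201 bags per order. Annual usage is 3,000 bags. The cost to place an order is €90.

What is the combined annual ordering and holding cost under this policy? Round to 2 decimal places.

Orders/yr = 3,000/201 = 14.925; ordering cost = 14.925 × €90 = €1,343.28
Average inventory = 201/2 = 100.5; holding cost = 100.5 × €32 = €3,216.00
Total = €1,343.28 + €3,216.00 = €4,559.28

€4,559.28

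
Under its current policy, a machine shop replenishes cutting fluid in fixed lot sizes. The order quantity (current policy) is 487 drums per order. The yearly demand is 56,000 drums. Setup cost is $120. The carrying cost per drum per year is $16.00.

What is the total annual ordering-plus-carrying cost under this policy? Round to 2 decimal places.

Orders/yr = 56,000/487 = 114.990; ordering cost = 114.990 × $120 = $13,798.77
Average inventory = 487/2 = 243.5; holding cost = 243.5 × $16 = $3,896.00
Total = $13,798.77 + $3,896.00 = $17,694.77

$17,694.77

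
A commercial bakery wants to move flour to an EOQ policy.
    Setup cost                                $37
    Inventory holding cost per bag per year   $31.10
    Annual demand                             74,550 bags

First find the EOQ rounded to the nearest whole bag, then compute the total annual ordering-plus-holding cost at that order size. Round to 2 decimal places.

EOQ = √(2DS/H) = √(2 × 74,550 × 37 / 31.1)
    = √(177,385.85) ≈ 421.17 → Q = 421 bags
Orders/yr = 74,550/421 = 177.078; ordering cost = 177.078 × $37 = $6,551.90
Average inventory = 421/2 = 210.5; holding cost = 210.5 × $31.1 = $6,546.55
Total = $6,551.90 + $6,546.55 = $13,098.45

$13,098.45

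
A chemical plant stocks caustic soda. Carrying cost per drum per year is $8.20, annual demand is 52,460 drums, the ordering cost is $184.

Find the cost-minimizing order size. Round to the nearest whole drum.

1,534 drums

EOQ = √(2DS/H) = √(2 × 52,460 × 184 / 8.2)
    = √(2,354,302.44) ≈ 1,534.37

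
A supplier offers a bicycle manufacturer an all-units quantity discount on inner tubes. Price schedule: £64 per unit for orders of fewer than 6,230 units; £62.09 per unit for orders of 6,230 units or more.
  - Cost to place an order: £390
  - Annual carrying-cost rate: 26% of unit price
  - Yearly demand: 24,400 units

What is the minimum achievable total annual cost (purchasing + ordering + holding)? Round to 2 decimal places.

H₁ = 26%×£64 = £16.6400;  H₂ = 26%×£62.09 = £16.1434
EOQ₁ = √(2×24,400×390/16.6400) = 1,069.46  (< 6,230, feasible at tier 1)
EOQ₂ = √(2×24,400×390/16.1434) = 1,085.79  (< 6,230 → use Q = 6,230 at tier-2 price)
TC(tier 1 (EOQ₁), Q≈1,069.5) = £1,579,395.86
TC(tier 2, Q≈6,230.0) = £1,566,810.14
Minimum at tier 2: £1,566,810.14

£1,566,810.14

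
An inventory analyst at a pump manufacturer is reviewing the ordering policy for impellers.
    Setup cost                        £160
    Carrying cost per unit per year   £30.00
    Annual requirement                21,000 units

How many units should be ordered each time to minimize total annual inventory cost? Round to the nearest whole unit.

2DS/H = 2·21,000·160/30 = 224,000.00
EOQ = √224,000.00 ≈ 473.29

473 units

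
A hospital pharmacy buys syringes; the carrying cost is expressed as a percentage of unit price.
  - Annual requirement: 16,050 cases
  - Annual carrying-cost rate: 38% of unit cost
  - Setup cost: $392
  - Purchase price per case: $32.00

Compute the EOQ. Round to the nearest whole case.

1,017 cases

Carrying cost H = $32 × 38% = $12.1600/case/yr
Q* = √(2·D·S / H) = √(2·16,050·392 / 12.16) = √1,034,802.6 ≈ 1,017.25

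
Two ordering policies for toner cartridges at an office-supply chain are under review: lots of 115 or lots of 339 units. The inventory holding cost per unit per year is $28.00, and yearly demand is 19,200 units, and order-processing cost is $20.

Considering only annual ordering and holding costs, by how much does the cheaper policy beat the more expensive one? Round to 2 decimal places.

Annual cost at Q: ordering D·S/Q plus holding Q·H/2.
TC(115) = (19,200/115)×20 + (115/2)×28 = $4,949.13
TC(339) = (19,200/339)×20 + (339/2)×28 = $5,878.74
Cheaper: Q = 115.  Difference = $929.61

$929.61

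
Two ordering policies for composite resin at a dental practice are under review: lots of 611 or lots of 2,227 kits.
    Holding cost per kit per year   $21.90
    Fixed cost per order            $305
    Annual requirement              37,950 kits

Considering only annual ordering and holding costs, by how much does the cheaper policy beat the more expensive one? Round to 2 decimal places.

Annual cost at Q: ordering D·S/Q plus holding Q·H/2.
TC(611) = (37,950/611)×305 + (611/2)×21.9 = $25,634.39
TC(2,227) = (37,950/2,227)×305 + (2,227/2)×21.9 = $29,583.11
|ΔTC| = |$25,634.39 − $29,583.11| = $3,948.72

$3,948.72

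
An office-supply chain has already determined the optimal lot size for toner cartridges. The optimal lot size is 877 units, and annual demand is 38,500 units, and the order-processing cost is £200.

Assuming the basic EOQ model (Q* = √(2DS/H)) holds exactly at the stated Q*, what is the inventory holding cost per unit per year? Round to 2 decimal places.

From Q* = √(2DS/H) ⇒ Q*² = 2DS/H.
H = 2DS / Q² = 2 × 38,500 × 200 / 877² = 20.0226

£20.02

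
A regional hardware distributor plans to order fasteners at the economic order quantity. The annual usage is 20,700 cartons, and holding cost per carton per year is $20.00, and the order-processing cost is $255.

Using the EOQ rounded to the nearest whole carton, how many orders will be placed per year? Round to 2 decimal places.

EOQ = √(2DS/H) = √(2 × 20,700 × 255 / 20)
    = √(527,850.00) ≈ 726.53 → Q = 727
Orders per year = D/Q = 20,700 / 727 = 28.473

28.47 orders per year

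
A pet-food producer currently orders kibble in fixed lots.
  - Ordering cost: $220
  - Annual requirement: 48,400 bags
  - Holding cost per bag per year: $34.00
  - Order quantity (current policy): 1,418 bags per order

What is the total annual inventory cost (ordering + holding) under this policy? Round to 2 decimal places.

Annual ordering cost = (D/Q)·S = (48,400/1,418) × 220 = $7,509.17
Annual holding cost  = (Q/2)·H = (1,418/2) × 34 = $24,106.00
Total = $7,509.17 + $24,106.00 = $31,615.17

$31,615.17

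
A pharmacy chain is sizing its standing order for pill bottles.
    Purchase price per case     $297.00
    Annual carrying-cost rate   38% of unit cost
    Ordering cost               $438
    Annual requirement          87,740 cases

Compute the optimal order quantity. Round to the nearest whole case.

825 cases

Carrying cost H = $297 × 38% = $112.8600/case/yr
Q* = √(2·D·S / H) = √(2·87,740·438 / 112.86) = √681,022.9 ≈ 825.24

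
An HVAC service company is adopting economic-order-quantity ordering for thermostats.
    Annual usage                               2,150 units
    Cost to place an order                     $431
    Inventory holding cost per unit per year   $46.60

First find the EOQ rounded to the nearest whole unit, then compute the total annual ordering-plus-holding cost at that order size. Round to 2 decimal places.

$9,293.23

EOQ = √(2DS/H) = √(2 × 2,150 × 431 / 46.6)
    = √(39,770.39) ≈ 199.43 → Q = 199 units
Ordering: D/Q × S = 2,150/199 × $431 = $4,656.53
Holding:  Q/2 × H = 199/2 × $46.6 = $4,636.70
Total = $4,656.53 + $4,636.70 = $9,293.23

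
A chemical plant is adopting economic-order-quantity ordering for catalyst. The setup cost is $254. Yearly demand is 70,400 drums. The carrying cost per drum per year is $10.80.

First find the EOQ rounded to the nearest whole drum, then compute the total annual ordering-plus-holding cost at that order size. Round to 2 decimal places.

$19,653.05

2DS/H = 2·70,400·254/10.8 = 3,311,407.41
EOQ = √3,311,407.41 ≈ 1,819.73 → Q = 1,820 drums
Annual ordering cost = (D/Q)·S = (70,400/1,820) × 254 = $9,825.05
Annual holding cost  = (Q/2)·H = (1,820/2) × 10.8 = $9,828.00
Total = $9,825.05 + $9,828.00 = $19,653.05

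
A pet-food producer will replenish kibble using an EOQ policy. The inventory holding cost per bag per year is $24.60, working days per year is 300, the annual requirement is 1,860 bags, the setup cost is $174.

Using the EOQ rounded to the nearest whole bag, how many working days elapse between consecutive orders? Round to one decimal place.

2DS/H = 2·1,860·174/24.6 = 26,312.20
EOQ = √26,312.20 ≈ 162.21 → Q = 162 bags
Cycle time = (working days × Q)/D = (300 × 162) / 1,860 = 26.129 days

26.1 days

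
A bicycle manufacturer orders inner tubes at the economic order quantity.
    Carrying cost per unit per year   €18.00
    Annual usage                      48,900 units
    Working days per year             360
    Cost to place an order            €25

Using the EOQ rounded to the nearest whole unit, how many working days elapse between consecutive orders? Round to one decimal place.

2.7 days

Optimal lot size Q* = (2 × 48,900 × €25 / €18)^½ ≈ 368.56 → Q = 369 units
Days between orders = 360 / (D/Q) = 360 / 132.520 ≈ 2.717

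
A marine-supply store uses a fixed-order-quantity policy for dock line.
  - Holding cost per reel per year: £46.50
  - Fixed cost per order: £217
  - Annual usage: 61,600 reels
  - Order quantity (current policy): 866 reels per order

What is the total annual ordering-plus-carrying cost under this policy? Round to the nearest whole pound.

£35,570

Annual ordering cost = (D/Q)·S = (61,600/866) × 217 = £15,435.57
Annual holding cost  = (Q/2)·H = (866/2) × 46.5 = £20,134.50
Total = £15,435.57 + £20,134.50 = £35,570.07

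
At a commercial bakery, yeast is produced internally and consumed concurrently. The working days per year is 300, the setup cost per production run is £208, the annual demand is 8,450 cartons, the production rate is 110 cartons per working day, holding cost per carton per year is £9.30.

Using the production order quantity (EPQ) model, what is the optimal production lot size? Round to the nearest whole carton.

d = 8,450/300 = 28.1667 cartons/day;  effective holding cost H(1 − d/p) = 9.3·(1 − 28.1667/110) = 6.91864
Q* = √(2DS / H_eff) = √(2·8,450·208 / 6.91864) ≈ 712.80

713 cartons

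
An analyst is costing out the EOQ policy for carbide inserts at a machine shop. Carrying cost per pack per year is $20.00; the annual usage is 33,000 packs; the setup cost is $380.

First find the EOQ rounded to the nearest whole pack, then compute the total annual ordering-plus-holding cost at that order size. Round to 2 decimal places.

Q* = √(2·D·S / H) = √(2·33,000·380 / 20) = √1,254,000.0 ≈ 1,119.82 → Q = 1,120 packs
Orders/yr = 33,000/1,120 = 29.464; ordering cost = 29.464 × $380 = $11,196.43
Average inventory = 1,120/2 = 560; holding cost = 560 × $20 = $11,200.00
Total = $11,196.43 + $11,200.00 = $22,396.43

$22,396.43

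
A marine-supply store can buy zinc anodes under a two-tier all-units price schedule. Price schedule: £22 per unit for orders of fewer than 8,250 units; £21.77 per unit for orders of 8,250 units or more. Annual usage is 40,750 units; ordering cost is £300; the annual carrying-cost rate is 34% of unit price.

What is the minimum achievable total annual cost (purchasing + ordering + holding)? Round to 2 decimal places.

H₁ = 34%×£22 = £7.4800;  H₂ = 34%×£21.77 = £7.4018
EOQ₁ = √(2×40,750×300/7.4800) = 1,807.96  (< 8,250, feasible at tier 1)
EOQ₂ = √(2×40,750×300/7.4018) = 1,817.48  (< 8,250 → use Q = 8,250 at tier-2 price)
TC(tier 1 (EOQ₁), Q≈1,808.0) = £910,023.54
TC(tier 2, Q≈8,250.0) = £919,141.74
Minimum at tier 1 (EOQ₁): £910,023.54

£910,023.54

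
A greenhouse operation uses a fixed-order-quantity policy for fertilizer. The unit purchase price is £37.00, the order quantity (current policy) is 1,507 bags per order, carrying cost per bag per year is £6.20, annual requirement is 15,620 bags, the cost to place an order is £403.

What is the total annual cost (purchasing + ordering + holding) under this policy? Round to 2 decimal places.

£586,788.78

Ordering: D/Q × S = 15,620/1,507 × £403 = £4,177.08
Holding:  Q/2 × H = 1,507/2 × £6.2 = £4,671.70
Purchase cost = D·C = 15,620 × 37 = £577,940.00
Total = £4,177.08 + £4,671.70 + £577,940.00 = £586,788.78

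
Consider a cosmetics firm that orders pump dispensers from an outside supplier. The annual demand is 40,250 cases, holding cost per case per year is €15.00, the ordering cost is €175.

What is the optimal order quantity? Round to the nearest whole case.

969 cases

2DS/H = 2·40,250·175/15 = 939,166.67
EOQ = √939,166.67 ≈ 969.11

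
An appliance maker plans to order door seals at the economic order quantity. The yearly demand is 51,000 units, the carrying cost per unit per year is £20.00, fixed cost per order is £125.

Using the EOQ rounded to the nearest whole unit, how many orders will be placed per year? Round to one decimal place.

63.9 orders per year

EOQ = √(2DS/H) = √(2 × 51,000 × 125 / 20)
    = √(637,500.00) ≈ 798.44 → Q = 798
N = D/Q = 51,000/798 ≈ 63.910 orders/yr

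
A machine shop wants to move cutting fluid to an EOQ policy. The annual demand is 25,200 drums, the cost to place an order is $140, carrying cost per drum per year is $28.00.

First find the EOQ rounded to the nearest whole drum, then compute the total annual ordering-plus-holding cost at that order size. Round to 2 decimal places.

2DS/H = 2·25,200·140/28 = 252,000.00
EOQ = √252,000.00 ≈ 502.00 → Q = 502 drums
Annual ordering cost = (D/Q)·S = (25,200/502) × 140 = $7,027.89
Annual holding cost  = (Q/2)·H = (502/2) × 28 = $7,028.00
Total = $7,027.89 + $7,028.00 = $14,055.89

$14,055.89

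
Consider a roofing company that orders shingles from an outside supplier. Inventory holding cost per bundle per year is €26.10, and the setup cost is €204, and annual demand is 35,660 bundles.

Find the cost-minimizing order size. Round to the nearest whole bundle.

Q* = √(2·D·S / H) = √(2·35,660·204 / 26.1) = √557,443.7 ≈ 746.62

747 bundles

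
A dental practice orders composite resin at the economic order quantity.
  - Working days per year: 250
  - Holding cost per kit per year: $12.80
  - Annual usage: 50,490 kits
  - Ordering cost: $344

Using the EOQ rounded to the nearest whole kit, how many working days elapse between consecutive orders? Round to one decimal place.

2DS/H = 2·50,490·344/12.8 = 2,713,837.50
EOQ = √2,713,837.50 ≈ 1,647.37 → Q = 1,647 kits
T = Q/D × 250 days = 1,647/50,490 × 250 = 8.155 days

8.2 days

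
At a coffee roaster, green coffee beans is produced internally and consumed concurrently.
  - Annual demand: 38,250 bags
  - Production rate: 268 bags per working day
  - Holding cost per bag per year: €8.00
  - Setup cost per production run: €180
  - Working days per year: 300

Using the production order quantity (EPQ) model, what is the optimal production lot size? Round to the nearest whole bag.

d = 38,250/300 = 127.5000 bags/day;  effective holding cost H(1 − d/p) = 8·(1 − 127.5000/268) = 4.19403
Q* = √(2DS / H_eff) = √(2·38,250·180 / 4.19403) ≈ 1,811.97

1,812 bags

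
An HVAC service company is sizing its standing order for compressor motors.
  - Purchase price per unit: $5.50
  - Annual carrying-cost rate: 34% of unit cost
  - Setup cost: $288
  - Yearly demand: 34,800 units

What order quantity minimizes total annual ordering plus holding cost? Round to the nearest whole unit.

3,274 units

H = i·C = 0.34 × $5.5 = $1.8700 per unit-year
2DS/H = 2·34,800·288/1.87 = 10,719,144.39
EOQ = √10,719,144.39 ≈ 3,274.01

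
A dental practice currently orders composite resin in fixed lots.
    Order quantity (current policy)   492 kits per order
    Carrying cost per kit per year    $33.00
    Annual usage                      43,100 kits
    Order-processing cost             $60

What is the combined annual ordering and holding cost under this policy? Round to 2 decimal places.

$13,374.10

Ordering: D/Q × S = 43,100/492 × $60 = $5,256.10
Holding:  Q/2 × H = 492/2 × $33 = $8,118.00
Total = $5,256.10 + $8,118.00 = $13,374.10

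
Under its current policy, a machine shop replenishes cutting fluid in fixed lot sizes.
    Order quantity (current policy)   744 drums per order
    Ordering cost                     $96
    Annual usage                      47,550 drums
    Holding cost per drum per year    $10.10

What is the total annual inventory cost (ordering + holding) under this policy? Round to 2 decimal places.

Ordering: D/Q × S = 47,550/744 × $96 = $6,135.48
Holding:  Q/2 × H = 744/2 × $10.1 = $3,757.20
Total = $6,135.48 + $3,757.20 = $9,892.68

$9,892.68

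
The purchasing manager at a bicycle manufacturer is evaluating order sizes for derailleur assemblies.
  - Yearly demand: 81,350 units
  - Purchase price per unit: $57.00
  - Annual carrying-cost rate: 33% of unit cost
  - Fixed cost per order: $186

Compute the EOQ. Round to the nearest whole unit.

1,268 units

Carrying cost H = $57 × 33% = $18.8100/unit/yr
Optimal lot size Q* = (2 × 81,350 × $186 / $18.81)^½ ≈ 1,268.40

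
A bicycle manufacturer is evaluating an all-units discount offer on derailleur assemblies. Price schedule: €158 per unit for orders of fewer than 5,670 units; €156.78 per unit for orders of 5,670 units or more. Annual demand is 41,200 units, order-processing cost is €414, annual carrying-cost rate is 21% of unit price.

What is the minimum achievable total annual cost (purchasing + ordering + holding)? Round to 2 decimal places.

H₁ = 21%×€158 = €33.1800;  H₂ = 21%×€156.78 = €32.9238
EOQ₁ = √(2×41,200×414/33.1800) = 1,013.97  (< 5,670, feasible at tier 1)
EOQ₂ = √(2×41,200×414/32.9238) = 1,017.91  (< 5,670 → use Q = 5,670 at tier-2 price)
TC(tier 1 (EOQ₁), Q≈1,014.0) = €6,543,243.56
TC(tier 2, Q≈5,670.0) = €6,555,683.23
Minimum at tier 1 (EOQ₁): €6,543,243.56

€6,543,243.56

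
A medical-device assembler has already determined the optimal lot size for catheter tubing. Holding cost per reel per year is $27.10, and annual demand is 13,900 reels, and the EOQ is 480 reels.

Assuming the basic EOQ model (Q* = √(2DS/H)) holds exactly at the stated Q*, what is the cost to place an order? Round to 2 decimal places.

Since Q* = (2DS/H)^½, squaring gives Q*²·H = 2DS.
S = Q²H / (2D) = 480² × 27.1 / (2 × 13,900) = 224.5986

$224.60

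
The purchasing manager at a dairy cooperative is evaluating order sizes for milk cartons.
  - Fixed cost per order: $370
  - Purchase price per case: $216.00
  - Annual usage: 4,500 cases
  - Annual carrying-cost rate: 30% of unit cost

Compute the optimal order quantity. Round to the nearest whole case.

227 cases

Carrying cost H = $216 × 30% = $64.8000/case/yr
Optimal lot size Q* = (2 × 4,500 × $370 / $64.8)^½ ≈ 226.69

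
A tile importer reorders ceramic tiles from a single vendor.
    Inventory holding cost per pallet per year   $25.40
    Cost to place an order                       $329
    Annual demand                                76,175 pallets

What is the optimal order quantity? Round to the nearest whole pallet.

EOQ = √(2DS/H) = √(2 × 76,175 × 329 / 25.4)
    = √(1,973,352.36) ≈ 1,404.76

1,405 pallets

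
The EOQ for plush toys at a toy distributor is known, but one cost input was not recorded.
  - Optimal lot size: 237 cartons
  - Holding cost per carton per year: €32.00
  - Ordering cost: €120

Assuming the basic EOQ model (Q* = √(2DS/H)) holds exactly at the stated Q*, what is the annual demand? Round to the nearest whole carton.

7,489 cartons per year

From Q* = √(2DS/H) ⇒ Q*² = 2DS/H.
D = Q²H / (2S) = 237² × 32 / (2 × 120) = 7,489.20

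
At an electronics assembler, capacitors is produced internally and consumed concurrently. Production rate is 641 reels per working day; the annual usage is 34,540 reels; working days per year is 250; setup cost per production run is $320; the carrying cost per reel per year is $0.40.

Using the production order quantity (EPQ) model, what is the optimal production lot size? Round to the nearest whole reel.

Daily demand d = 34,540/250 = 138.160; p = 641; 1 − d/p = 0.78446
EPQ = √(2DS / (H(1 − d/p)))
    = √(2 × 34,540 × 320 / (0.4 × 0.78446)) ≈ 8,393.35

8,393 reels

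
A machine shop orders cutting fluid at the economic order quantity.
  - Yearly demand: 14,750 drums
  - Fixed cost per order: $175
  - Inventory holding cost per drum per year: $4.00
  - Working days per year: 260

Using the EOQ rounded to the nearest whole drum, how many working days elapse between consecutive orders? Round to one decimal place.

Q* = √(2·D·S / H) = √(2·14,750·175 / 4) = √1,290,625.0 ≈ 1,136.06 → Q = 1,136 drums
T = Q/D × 260 days = 1,136/14,750 × 260 = 20.024 days

20.0 days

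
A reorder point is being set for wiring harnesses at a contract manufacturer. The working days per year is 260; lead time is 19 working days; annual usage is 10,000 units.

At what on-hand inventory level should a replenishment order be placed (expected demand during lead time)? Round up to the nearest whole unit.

731 units

Daily demand d = 10,000 / 260 = 38.462 units/day
Demand during lead time = 38.462 × 19 = 730.77
Reorder point = 730.77 → round up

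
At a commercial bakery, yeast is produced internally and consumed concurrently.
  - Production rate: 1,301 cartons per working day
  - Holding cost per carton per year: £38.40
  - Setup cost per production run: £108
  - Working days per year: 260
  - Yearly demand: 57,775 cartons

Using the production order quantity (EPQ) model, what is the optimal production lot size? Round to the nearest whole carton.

626 cartons

Daily demand d = 57,775/260 = 222.212; p = 1301; 1 − d/p = 0.82920
EPQ = √(2DS / (H(1 − d/p)))
    = √(2 × 57,775 × 108 / (38.4 × 0.82920)) ≈ 626.04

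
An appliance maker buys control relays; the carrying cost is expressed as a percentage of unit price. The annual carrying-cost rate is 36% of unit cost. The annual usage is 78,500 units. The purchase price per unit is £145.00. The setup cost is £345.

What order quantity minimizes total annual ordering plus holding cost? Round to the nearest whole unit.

1,019 units

Holding cost per unit per year: H = 36% × £145 = £52.2000
EOQ = √(2DS/H) = √(2 × 78,500 × 345 / 52.2)
    = √(1,037,643.68) ≈ 1,018.65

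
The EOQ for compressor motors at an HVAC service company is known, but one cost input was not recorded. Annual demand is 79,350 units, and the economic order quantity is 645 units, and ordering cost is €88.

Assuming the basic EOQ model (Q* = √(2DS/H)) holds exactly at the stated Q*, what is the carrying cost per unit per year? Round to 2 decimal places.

From Q* = √(2DS/H) ⇒ Q*² = 2DS/H.
H = 2DS / Q² = 2 × 79,350 × 88 / 645² = 33.5691

€33.57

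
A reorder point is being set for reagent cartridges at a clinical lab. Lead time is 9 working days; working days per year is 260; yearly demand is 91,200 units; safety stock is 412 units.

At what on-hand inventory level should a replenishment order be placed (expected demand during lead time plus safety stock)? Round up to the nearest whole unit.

Daily demand d = 91,200 / 260 = 350.769 units/day
Demand during lead time = 350.769 × 9 = 3,156.92
Reorder point = 3,156.92 + 412 = 3,568.92 → round up

3,569 units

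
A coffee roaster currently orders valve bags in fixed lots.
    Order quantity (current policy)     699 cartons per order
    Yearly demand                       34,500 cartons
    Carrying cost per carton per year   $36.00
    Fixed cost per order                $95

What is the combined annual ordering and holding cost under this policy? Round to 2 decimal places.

Ordering: D/Q × S = 34,500/699 × $95 = $4,688.84
Holding:  Q/2 × H = 699/2 × $36 = $12,582.00
Total = $4,688.84 + $12,582.00 = $17,270.84

$17,270.84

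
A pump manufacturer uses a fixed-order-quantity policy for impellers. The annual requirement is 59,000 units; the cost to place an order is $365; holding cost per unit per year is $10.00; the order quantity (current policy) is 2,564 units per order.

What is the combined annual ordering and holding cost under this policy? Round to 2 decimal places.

$21,218.99

Orders/yr = 59,000/2,564 = 23.011; ordering cost = 23.011 × $365 = $8,398.99
Average inventory = 2,564/2 = 1282; holding cost = 1282 × $10 = $12,820.00
Total = $8,398.99 + $12,820.00 = $21,218.99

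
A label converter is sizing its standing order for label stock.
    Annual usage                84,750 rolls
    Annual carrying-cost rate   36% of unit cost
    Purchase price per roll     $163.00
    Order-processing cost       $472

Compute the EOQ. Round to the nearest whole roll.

1,168 rolls

H = i·C = 0.36 × $163 = $58.6800 per roll-year
Q* = √(2·D·S / H) = √(2·84,750·472 / 58.68) = √1,363,394.7 ≈ 1,167.64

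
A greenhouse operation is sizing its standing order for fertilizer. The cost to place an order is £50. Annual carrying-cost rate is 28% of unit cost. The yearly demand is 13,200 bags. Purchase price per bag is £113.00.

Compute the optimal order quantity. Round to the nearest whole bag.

204 bags

Holding cost per bag per year: H = 28% × £113 = £31.6400
Q* = √(2·D·S / H) = √(2·13,200·50 / 31.64) = √41,719.3 ≈ 204.25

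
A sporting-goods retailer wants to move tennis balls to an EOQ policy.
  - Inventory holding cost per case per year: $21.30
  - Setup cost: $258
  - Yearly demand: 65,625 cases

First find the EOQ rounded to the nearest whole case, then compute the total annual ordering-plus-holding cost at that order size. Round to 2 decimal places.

Q* = √(2·D·S / H) = √(2·65,625·258 / 21.3) = √1,589,788.7 ≈ 1,260.87 → Q = 1,261 cases
Ordering: D/Q × S = 65,625/1,261 × $258 = $13,426.84
Holding:  Q/2 × H = 1,261/2 × $21.3 = $13,429.65
Total = $13,426.84 + $13,429.65 = $26,856.49

$26,856.49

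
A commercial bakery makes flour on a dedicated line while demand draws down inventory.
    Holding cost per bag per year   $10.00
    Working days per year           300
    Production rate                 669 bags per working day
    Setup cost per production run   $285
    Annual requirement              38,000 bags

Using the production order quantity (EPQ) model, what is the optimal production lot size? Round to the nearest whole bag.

1,635 bags

d = 38,000/300 = 126.6667 bags/day;  effective holding cost H(1 − d/p) = 10·(1 − 126.6667/669) = 8.10663
Q* = √(2DS / H_eff) = √(2·38,000·285 / 8.10663) ≈ 1,634.59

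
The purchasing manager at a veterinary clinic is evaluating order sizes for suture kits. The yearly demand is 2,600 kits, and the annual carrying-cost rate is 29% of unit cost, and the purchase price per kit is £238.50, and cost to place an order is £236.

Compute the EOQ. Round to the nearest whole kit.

133 kits

H = i·C = 0.29 × £238.5 = £69.1650 per kit-year
2DS/H = 2·2,600·236/69.165 = 17,743.08
EOQ = √17,743.08 ≈ 133.20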